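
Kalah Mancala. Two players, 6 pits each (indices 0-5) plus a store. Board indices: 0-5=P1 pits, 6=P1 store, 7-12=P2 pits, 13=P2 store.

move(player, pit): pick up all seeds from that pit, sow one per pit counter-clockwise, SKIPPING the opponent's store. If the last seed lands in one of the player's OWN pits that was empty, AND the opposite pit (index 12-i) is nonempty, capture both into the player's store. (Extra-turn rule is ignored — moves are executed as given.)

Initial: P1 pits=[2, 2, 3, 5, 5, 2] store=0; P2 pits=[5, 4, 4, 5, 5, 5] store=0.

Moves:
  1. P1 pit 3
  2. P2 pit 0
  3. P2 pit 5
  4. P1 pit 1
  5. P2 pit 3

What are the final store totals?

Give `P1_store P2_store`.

Move 1: P1 pit3 -> P1=[2,2,3,0,6,3](1) P2=[6,5,4,5,5,5](0)
Move 2: P2 pit0 -> P1=[2,2,3,0,6,3](1) P2=[0,6,5,6,6,6](1)
Move 3: P2 pit5 -> P1=[3,3,4,1,7,3](1) P2=[0,6,5,6,6,0](2)
Move 4: P1 pit1 -> P1=[3,0,5,2,8,3](1) P2=[0,6,5,6,6,0](2)
Move 5: P2 pit3 -> P1=[4,1,6,2,8,3](1) P2=[0,6,5,0,7,1](3)

Answer: 1 3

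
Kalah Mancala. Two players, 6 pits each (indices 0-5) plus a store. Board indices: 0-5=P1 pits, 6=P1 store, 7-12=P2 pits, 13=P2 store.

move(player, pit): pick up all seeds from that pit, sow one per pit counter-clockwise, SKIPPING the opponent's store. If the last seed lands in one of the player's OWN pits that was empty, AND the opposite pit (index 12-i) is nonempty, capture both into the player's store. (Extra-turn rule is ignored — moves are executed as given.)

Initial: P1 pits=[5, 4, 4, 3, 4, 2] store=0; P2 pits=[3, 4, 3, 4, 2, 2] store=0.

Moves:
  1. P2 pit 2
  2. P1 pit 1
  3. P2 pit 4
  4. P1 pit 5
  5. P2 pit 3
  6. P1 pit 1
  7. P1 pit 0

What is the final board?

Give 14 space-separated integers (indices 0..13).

Answer: 0 1 7 5 6 1 2 5 5 0 0 1 5 2

Derivation:
Move 1: P2 pit2 -> P1=[5,4,4,3,4,2](0) P2=[3,4,0,5,3,3](0)
Move 2: P1 pit1 -> P1=[5,0,5,4,5,3](0) P2=[3,4,0,5,3,3](0)
Move 3: P2 pit4 -> P1=[6,0,5,4,5,3](0) P2=[3,4,0,5,0,4](1)
Move 4: P1 pit5 -> P1=[6,0,5,4,5,0](1) P2=[4,5,0,5,0,4](1)
Move 5: P2 pit3 -> P1=[7,1,5,4,5,0](1) P2=[4,5,0,0,1,5](2)
Move 6: P1 pit1 -> P1=[7,0,6,4,5,0](1) P2=[4,5,0,0,1,5](2)
Move 7: P1 pit0 -> P1=[0,1,7,5,6,1](2) P2=[5,5,0,0,1,5](2)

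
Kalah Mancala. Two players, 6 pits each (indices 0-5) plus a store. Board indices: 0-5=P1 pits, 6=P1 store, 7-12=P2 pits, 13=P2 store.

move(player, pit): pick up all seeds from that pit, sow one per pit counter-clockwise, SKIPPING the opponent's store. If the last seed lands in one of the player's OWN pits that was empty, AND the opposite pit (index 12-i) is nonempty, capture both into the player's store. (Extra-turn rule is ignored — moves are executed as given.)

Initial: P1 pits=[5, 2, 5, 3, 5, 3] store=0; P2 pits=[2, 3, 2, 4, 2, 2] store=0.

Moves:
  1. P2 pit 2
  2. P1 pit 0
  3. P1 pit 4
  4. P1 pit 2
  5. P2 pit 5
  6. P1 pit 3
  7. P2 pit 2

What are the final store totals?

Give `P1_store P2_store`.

Answer: 3 1

Derivation:
Move 1: P2 pit2 -> P1=[5,2,5,3,5,3](0) P2=[2,3,0,5,3,2](0)
Move 2: P1 pit0 -> P1=[0,3,6,4,6,4](0) P2=[2,3,0,5,3,2](0)
Move 3: P1 pit4 -> P1=[0,3,6,4,0,5](1) P2=[3,4,1,6,3,2](0)
Move 4: P1 pit2 -> P1=[0,3,0,5,1,6](2) P2=[4,5,1,6,3,2](0)
Move 5: P2 pit5 -> P1=[1,3,0,5,1,6](2) P2=[4,5,1,6,3,0](1)
Move 6: P1 pit3 -> P1=[1,3,0,0,2,7](3) P2=[5,6,1,6,3,0](1)
Move 7: P2 pit2 -> P1=[1,3,0,0,2,7](3) P2=[5,6,0,7,3,0](1)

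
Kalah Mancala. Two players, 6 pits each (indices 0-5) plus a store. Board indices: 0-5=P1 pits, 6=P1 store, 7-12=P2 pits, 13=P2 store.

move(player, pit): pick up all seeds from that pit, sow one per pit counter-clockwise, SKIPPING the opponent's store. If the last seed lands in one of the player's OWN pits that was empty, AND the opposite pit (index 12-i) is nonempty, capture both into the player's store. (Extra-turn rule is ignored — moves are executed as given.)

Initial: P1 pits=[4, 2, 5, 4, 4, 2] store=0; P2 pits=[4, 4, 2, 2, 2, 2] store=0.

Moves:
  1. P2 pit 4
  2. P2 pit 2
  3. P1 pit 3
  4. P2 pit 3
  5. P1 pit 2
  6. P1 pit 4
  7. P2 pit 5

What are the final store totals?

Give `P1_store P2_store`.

Move 1: P2 pit4 -> P1=[4,2,5,4,4,2](0) P2=[4,4,2,2,0,3](1)
Move 2: P2 pit2 -> P1=[4,0,5,4,4,2](0) P2=[4,4,0,3,0,3](4)
Move 3: P1 pit3 -> P1=[4,0,5,0,5,3](1) P2=[5,4,0,3,0,3](4)
Move 4: P2 pit3 -> P1=[4,0,5,0,5,3](1) P2=[5,4,0,0,1,4](5)
Move 5: P1 pit2 -> P1=[4,0,0,1,6,4](2) P2=[6,4,0,0,1,4](5)
Move 6: P1 pit4 -> P1=[4,0,0,1,0,5](3) P2=[7,5,1,1,1,4](5)
Move 7: P2 pit5 -> P1=[5,1,1,1,0,5](3) P2=[7,5,1,1,1,0](6)

Answer: 3 6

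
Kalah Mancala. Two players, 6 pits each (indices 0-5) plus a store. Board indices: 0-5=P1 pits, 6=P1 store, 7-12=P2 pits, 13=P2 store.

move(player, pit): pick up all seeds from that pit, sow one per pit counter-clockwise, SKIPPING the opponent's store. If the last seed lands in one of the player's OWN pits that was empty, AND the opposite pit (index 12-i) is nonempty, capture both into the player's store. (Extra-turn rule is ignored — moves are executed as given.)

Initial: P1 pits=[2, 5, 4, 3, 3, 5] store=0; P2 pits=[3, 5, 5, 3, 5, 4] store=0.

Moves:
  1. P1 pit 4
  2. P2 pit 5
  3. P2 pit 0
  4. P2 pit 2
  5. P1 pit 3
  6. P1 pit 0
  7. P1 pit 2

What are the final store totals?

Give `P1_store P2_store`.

Move 1: P1 pit4 -> P1=[2,5,4,3,0,6](1) P2=[4,5,5,3,5,4](0)
Move 2: P2 pit5 -> P1=[3,6,5,3,0,6](1) P2=[4,5,5,3,5,0](1)
Move 3: P2 pit0 -> P1=[3,6,5,3,0,6](1) P2=[0,6,6,4,6,0](1)
Move 4: P2 pit2 -> P1=[4,7,5,3,0,6](1) P2=[0,6,0,5,7,1](2)
Move 5: P1 pit3 -> P1=[4,7,5,0,1,7](2) P2=[0,6,0,5,7,1](2)
Move 6: P1 pit0 -> P1=[0,8,6,1,2,7](2) P2=[0,6,0,5,7,1](2)
Move 7: P1 pit2 -> P1=[0,8,0,2,3,8](3) P2=[1,7,0,5,7,1](2)

Answer: 3 2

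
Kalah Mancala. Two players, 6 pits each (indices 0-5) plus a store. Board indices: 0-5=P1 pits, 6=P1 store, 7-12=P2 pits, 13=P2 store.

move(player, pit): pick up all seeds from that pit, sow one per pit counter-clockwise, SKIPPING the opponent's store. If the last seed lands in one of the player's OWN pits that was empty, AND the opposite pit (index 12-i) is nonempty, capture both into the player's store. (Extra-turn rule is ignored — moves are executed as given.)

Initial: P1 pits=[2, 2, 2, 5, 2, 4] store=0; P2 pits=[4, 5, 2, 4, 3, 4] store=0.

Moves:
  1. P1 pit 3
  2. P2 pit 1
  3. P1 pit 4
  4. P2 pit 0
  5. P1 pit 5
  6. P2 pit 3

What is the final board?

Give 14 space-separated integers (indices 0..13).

Answer: 4 3 3 1 0 0 3 1 2 5 0 7 7 3

Derivation:
Move 1: P1 pit3 -> P1=[2,2,2,0,3,5](1) P2=[5,6,2,4,3,4](0)
Move 2: P2 pit1 -> P1=[3,2,2,0,3,5](1) P2=[5,0,3,5,4,5](1)
Move 3: P1 pit4 -> P1=[3,2,2,0,0,6](2) P2=[6,0,3,5,4,5](1)
Move 4: P2 pit0 -> P1=[3,2,2,0,0,6](2) P2=[0,1,4,6,5,6](2)
Move 5: P1 pit5 -> P1=[3,2,2,0,0,0](3) P2=[1,2,5,7,6,6](2)
Move 6: P2 pit3 -> P1=[4,3,3,1,0,0](3) P2=[1,2,5,0,7,7](3)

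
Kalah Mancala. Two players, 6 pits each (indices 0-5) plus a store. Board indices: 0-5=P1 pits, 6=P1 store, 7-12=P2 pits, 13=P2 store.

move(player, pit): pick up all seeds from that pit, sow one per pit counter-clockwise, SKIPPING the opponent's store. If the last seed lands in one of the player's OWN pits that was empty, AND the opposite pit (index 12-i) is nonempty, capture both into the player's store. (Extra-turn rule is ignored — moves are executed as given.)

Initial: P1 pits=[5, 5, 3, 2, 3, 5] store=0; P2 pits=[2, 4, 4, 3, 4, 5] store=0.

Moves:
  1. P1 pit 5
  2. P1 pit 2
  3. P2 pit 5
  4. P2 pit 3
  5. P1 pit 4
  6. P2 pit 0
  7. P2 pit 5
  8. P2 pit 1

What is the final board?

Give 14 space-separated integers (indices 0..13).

Move 1: P1 pit5 -> P1=[5,5,3,2,3,0](1) P2=[3,5,5,4,4,5](0)
Move 2: P1 pit2 -> P1=[5,5,0,3,4,0](5) P2=[0,5,5,4,4,5](0)
Move 3: P2 pit5 -> P1=[6,6,1,4,4,0](5) P2=[0,5,5,4,4,0](1)
Move 4: P2 pit3 -> P1=[7,6,1,4,4,0](5) P2=[0,5,5,0,5,1](2)
Move 5: P1 pit4 -> P1=[7,6,1,4,0,1](6) P2=[1,6,5,0,5,1](2)
Move 6: P2 pit0 -> P1=[7,6,1,4,0,1](6) P2=[0,7,5,0,5,1](2)
Move 7: P2 pit5 -> P1=[7,6,1,4,0,1](6) P2=[0,7,5,0,5,0](3)
Move 8: P2 pit1 -> P1=[8,7,1,4,0,1](6) P2=[0,0,6,1,6,1](4)

Answer: 8 7 1 4 0 1 6 0 0 6 1 6 1 4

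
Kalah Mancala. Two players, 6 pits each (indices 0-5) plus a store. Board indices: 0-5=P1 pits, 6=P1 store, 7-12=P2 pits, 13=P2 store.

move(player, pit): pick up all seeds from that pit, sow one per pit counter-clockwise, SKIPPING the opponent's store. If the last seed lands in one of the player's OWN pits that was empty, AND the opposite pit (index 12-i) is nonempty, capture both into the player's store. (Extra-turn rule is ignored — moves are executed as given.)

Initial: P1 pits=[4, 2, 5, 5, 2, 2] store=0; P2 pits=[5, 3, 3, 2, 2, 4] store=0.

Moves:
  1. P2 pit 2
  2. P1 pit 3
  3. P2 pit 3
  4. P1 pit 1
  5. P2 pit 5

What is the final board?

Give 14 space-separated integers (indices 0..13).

Move 1: P2 pit2 -> P1=[4,2,5,5,2,2](0) P2=[5,3,0,3,3,5](0)
Move 2: P1 pit3 -> P1=[4,2,5,0,3,3](1) P2=[6,4,0,3,3,5](0)
Move 3: P2 pit3 -> P1=[4,2,5,0,3,3](1) P2=[6,4,0,0,4,6](1)
Move 4: P1 pit1 -> P1=[4,0,6,1,3,3](1) P2=[6,4,0,0,4,6](1)
Move 5: P2 pit5 -> P1=[5,1,7,2,4,3](1) P2=[6,4,0,0,4,0](2)

Answer: 5 1 7 2 4 3 1 6 4 0 0 4 0 2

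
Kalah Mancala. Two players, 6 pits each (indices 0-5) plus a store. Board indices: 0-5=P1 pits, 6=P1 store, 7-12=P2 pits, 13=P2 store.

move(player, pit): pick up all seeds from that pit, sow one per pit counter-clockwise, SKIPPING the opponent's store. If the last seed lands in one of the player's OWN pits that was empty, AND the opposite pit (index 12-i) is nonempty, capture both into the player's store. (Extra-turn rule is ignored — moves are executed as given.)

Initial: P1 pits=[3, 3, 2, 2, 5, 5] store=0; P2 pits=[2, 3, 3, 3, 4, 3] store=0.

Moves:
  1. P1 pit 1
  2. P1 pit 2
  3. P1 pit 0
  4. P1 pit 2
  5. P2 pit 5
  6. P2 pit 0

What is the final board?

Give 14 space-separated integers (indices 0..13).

Answer: 1 2 0 6 7 6 0 0 4 4 3 4 0 1

Derivation:
Move 1: P1 pit1 -> P1=[3,0,3,3,6,5](0) P2=[2,3,3,3,4,3](0)
Move 2: P1 pit2 -> P1=[3,0,0,4,7,6](0) P2=[2,3,3,3,4,3](0)
Move 3: P1 pit0 -> P1=[0,1,1,5,7,6](0) P2=[2,3,3,3,4,3](0)
Move 4: P1 pit2 -> P1=[0,1,0,6,7,6](0) P2=[2,3,3,3,4,3](0)
Move 5: P2 pit5 -> P1=[1,2,0,6,7,6](0) P2=[2,3,3,3,4,0](1)
Move 6: P2 pit0 -> P1=[1,2,0,6,7,6](0) P2=[0,4,4,3,4,0](1)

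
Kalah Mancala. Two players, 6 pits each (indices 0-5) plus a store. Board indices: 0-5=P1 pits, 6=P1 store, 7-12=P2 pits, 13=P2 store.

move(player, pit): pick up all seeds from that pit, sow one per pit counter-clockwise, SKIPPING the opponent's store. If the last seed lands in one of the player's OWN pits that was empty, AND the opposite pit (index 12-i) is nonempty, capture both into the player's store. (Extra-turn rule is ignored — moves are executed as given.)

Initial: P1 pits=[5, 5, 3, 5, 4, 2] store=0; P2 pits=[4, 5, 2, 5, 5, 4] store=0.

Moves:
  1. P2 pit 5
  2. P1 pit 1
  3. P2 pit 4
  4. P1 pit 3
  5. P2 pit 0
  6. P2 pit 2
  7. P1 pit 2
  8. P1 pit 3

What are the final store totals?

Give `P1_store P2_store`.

Answer: 3 4

Derivation:
Move 1: P2 pit5 -> P1=[6,6,4,5,4,2](0) P2=[4,5,2,5,5,0](1)
Move 2: P1 pit1 -> P1=[6,0,5,6,5,3](1) P2=[5,5,2,5,5,0](1)
Move 3: P2 pit4 -> P1=[7,1,6,6,5,3](1) P2=[5,5,2,5,0,1](2)
Move 4: P1 pit3 -> P1=[7,1,6,0,6,4](2) P2=[6,6,3,5,0,1](2)
Move 5: P2 pit0 -> P1=[7,1,6,0,6,4](2) P2=[0,7,4,6,1,2](3)
Move 6: P2 pit2 -> P1=[7,1,6,0,6,4](2) P2=[0,7,0,7,2,3](4)
Move 7: P1 pit2 -> P1=[7,1,0,1,7,5](3) P2=[1,8,0,7,2,3](4)
Move 8: P1 pit3 -> P1=[7,1,0,0,8,5](3) P2=[1,8,0,7,2,3](4)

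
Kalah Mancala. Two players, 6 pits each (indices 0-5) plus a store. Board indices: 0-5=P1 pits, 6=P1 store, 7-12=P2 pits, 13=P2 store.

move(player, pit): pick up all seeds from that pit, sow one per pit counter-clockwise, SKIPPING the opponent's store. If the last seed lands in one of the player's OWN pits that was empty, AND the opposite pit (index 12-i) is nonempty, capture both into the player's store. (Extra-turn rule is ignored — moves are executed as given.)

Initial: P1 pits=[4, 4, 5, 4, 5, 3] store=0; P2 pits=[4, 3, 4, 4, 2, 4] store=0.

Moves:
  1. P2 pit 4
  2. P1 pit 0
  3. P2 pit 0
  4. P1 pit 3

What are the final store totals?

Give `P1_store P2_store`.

Answer: 1 7

Derivation:
Move 1: P2 pit4 -> P1=[4,4,5,4,5,3](0) P2=[4,3,4,4,0,5](1)
Move 2: P1 pit0 -> P1=[0,5,6,5,6,3](0) P2=[4,3,4,4,0,5](1)
Move 3: P2 pit0 -> P1=[0,0,6,5,6,3](0) P2=[0,4,5,5,0,5](7)
Move 4: P1 pit3 -> P1=[0,0,6,0,7,4](1) P2=[1,5,5,5,0,5](7)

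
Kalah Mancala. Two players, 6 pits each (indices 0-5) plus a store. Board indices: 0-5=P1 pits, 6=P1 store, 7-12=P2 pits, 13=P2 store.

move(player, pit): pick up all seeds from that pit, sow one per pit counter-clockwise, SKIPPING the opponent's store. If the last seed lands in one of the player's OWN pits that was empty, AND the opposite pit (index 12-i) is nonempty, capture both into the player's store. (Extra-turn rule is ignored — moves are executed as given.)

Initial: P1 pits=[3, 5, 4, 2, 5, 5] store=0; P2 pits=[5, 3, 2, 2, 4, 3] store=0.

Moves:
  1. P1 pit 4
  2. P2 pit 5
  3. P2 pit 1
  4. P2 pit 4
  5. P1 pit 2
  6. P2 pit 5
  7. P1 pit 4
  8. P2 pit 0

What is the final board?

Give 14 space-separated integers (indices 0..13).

Answer: 2 7 0 3 0 8 2 0 1 5 4 1 1 9

Derivation:
Move 1: P1 pit4 -> P1=[3,5,4,2,0,6](1) P2=[6,4,3,2,4,3](0)
Move 2: P2 pit5 -> P1=[4,6,4,2,0,6](1) P2=[6,4,3,2,4,0](1)
Move 3: P2 pit1 -> P1=[0,6,4,2,0,6](1) P2=[6,0,4,3,5,0](6)
Move 4: P2 pit4 -> P1=[1,7,5,2,0,6](1) P2=[6,0,4,3,0,1](7)
Move 5: P1 pit2 -> P1=[1,7,0,3,1,7](2) P2=[7,0,4,3,0,1](7)
Move 6: P2 pit5 -> P1=[1,7,0,3,1,7](2) P2=[7,0,4,3,0,0](8)
Move 7: P1 pit4 -> P1=[1,7,0,3,0,8](2) P2=[7,0,4,3,0,0](8)
Move 8: P2 pit0 -> P1=[2,7,0,3,0,8](2) P2=[0,1,5,4,1,1](9)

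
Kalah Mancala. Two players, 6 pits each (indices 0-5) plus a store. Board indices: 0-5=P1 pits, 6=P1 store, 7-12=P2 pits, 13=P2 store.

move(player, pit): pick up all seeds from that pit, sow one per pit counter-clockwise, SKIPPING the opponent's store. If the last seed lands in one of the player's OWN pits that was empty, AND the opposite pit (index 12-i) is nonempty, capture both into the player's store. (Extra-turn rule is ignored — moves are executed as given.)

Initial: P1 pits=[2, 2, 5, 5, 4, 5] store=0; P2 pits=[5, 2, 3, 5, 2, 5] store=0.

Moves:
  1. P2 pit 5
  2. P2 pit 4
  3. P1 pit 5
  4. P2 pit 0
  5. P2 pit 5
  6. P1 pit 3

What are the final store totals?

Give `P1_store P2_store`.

Move 1: P2 pit5 -> P1=[3,3,6,6,4,5](0) P2=[5,2,3,5,2,0](1)
Move 2: P2 pit4 -> P1=[3,3,6,6,4,5](0) P2=[5,2,3,5,0,1](2)
Move 3: P1 pit5 -> P1=[3,3,6,6,4,0](1) P2=[6,3,4,6,0,1](2)
Move 4: P2 pit0 -> P1=[3,3,6,6,4,0](1) P2=[0,4,5,7,1,2](3)
Move 5: P2 pit5 -> P1=[4,3,6,6,4,0](1) P2=[0,4,5,7,1,0](4)
Move 6: P1 pit3 -> P1=[4,3,6,0,5,1](2) P2=[1,5,6,7,1,0](4)

Answer: 2 4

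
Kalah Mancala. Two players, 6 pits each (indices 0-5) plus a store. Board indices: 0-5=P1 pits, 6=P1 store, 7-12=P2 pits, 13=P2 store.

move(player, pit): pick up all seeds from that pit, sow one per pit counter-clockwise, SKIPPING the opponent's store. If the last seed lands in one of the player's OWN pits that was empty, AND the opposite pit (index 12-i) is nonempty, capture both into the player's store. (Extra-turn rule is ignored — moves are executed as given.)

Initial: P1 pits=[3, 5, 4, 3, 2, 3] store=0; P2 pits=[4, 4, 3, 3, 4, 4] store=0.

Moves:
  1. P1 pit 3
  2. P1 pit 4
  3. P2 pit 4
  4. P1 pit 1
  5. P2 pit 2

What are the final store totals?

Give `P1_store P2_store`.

Answer: 3 1

Derivation:
Move 1: P1 pit3 -> P1=[3,5,4,0,3,4](1) P2=[4,4,3,3,4,4](0)
Move 2: P1 pit4 -> P1=[3,5,4,0,0,5](2) P2=[5,4,3,3,4,4](0)
Move 3: P2 pit4 -> P1=[4,6,4,0,0,5](2) P2=[5,4,3,3,0,5](1)
Move 4: P1 pit1 -> P1=[4,0,5,1,1,6](3) P2=[6,4,3,3,0,5](1)
Move 5: P2 pit2 -> P1=[4,0,5,1,1,6](3) P2=[6,4,0,4,1,6](1)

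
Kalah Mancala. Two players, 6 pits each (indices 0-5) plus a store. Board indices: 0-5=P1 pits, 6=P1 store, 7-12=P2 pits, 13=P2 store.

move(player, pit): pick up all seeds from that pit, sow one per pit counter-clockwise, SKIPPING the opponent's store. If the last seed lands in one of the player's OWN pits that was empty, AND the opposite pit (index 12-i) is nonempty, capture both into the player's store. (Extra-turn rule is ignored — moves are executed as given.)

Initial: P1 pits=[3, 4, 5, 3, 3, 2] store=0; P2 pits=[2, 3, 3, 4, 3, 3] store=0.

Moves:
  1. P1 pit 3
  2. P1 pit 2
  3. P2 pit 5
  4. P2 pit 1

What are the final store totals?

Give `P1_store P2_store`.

Move 1: P1 pit3 -> P1=[3,4,5,0,4,3](1) P2=[2,3,3,4,3,3](0)
Move 2: P1 pit2 -> P1=[3,4,0,1,5,4](2) P2=[3,3,3,4,3,3](0)
Move 3: P2 pit5 -> P1=[4,5,0,1,5,4](2) P2=[3,3,3,4,3,0](1)
Move 4: P2 pit1 -> P1=[4,5,0,1,5,4](2) P2=[3,0,4,5,4,0](1)

Answer: 2 1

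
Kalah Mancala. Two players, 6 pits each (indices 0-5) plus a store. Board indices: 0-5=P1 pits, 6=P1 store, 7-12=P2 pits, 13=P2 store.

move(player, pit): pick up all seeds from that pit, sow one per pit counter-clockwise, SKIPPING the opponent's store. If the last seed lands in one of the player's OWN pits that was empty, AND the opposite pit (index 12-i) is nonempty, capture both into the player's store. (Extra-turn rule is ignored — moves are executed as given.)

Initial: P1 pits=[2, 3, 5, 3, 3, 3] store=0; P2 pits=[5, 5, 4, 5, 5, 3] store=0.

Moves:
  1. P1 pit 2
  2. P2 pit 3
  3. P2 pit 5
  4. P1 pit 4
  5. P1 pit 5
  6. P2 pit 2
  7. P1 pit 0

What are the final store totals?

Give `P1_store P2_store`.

Answer: 12 3

Derivation:
Move 1: P1 pit2 -> P1=[2,3,0,4,4,4](1) P2=[6,5,4,5,5,3](0)
Move 2: P2 pit3 -> P1=[3,4,0,4,4,4](1) P2=[6,5,4,0,6,4](1)
Move 3: P2 pit5 -> P1=[4,5,1,4,4,4](1) P2=[6,5,4,0,6,0](2)
Move 4: P1 pit4 -> P1=[4,5,1,4,0,5](2) P2=[7,6,4,0,6,0](2)
Move 5: P1 pit5 -> P1=[4,5,1,4,0,0](3) P2=[8,7,5,1,6,0](2)
Move 6: P2 pit2 -> P1=[5,5,1,4,0,0](3) P2=[8,7,0,2,7,1](3)
Move 7: P1 pit0 -> P1=[0,6,2,5,1,0](12) P2=[0,7,0,2,7,1](3)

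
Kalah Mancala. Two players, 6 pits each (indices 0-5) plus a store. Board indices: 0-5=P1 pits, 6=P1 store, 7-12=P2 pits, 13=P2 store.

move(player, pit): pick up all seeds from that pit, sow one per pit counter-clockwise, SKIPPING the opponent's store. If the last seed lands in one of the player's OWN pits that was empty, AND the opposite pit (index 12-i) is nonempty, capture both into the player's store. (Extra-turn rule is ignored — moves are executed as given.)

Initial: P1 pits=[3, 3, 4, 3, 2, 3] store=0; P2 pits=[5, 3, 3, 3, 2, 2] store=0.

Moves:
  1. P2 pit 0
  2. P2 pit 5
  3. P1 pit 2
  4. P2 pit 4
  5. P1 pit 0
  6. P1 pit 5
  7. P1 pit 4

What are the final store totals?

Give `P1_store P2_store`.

Move 1: P2 pit0 -> P1=[3,3,4,3,2,3](0) P2=[0,4,4,4,3,3](0)
Move 2: P2 pit5 -> P1=[4,4,4,3,2,3](0) P2=[0,4,4,4,3,0](1)
Move 3: P1 pit2 -> P1=[4,4,0,4,3,4](1) P2=[0,4,4,4,3,0](1)
Move 4: P2 pit4 -> P1=[5,4,0,4,3,4](1) P2=[0,4,4,4,0,1](2)
Move 5: P1 pit0 -> P1=[0,5,1,5,4,5](1) P2=[0,4,4,4,0,1](2)
Move 6: P1 pit5 -> P1=[0,5,1,5,4,0](2) P2=[1,5,5,5,0,1](2)
Move 7: P1 pit4 -> P1=[0,5,1,5,0,1](3) P2=[2,6,5,5,0,1](2)

Answer: 3 2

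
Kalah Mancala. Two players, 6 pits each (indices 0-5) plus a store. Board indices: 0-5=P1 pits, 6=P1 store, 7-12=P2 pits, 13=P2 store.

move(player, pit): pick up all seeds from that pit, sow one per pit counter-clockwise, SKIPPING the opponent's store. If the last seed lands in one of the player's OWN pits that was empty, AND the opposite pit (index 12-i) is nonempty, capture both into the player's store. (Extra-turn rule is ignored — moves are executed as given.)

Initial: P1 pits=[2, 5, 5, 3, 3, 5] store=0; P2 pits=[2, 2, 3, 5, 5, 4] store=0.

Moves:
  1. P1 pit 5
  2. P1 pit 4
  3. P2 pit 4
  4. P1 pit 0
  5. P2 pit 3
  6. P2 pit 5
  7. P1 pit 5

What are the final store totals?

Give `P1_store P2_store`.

Answer: 3 3

Derivation:
Move 1: P1 pit5 -> P1=[2,5,5,3,3,0](1) P2=[3,3,4,6,5,4](0)
Move 2: P1 pit4 -> P1=[2,5,5,3,0,1](2) P2=[4,3,4,6,5,4](0)
Move 3: P2 pit4 -> P1=[3,6,6,3,0,1](2) P2=[4,3,4,6,0,5](1)
Move 4: P1 pit0 -> P1=[0,7,7,4,0,1](2) P2=[4,3,4,6,0,5](1)
Move 5: P2 pit3 -> P1=[1,8,8,4,0,1](2) P2=[4,3,4,0,1,6](2)
Move 6: P2 pit5 -> P1=[2,9,9,5,1,1](2) P2=[4,3,4,0,1,0](3)
Move 7: P1 pit5 -> P1=[2,9,9,5,1,0](3) P2=[4,3,4,0,1,0](3)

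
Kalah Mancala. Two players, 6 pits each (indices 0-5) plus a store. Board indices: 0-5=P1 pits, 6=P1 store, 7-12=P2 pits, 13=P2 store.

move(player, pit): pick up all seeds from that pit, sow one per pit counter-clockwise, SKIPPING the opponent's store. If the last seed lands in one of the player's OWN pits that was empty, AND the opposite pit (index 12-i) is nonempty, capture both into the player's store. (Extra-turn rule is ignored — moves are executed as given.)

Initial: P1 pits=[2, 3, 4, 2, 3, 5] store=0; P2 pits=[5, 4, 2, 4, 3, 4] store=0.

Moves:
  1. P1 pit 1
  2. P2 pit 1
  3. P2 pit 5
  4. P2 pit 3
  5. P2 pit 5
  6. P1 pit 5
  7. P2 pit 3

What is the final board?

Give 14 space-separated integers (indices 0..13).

Move 1: P1 pit1 -> P1=[2,0,5,3,4,5](0) P2=[5,4,2,4,3,4](0)
Move 2: P2 pit1 -> P1=[2,0,5,3,4,5](0) P2=[5,0,3,5,4,5](0)
Move 3: P2 pit5 -> P1=[3,1,6,4,4,5](0) P2=[5,0,3,5,4,0](1)
Move 4: P2 pit3 -> P1=[4,2,6,4,4,5](0) P2=[5,0,3,0,5,1](2)
Move 5: P2 pit5 -> P1=[4,2,6,4,4,5](0) P2=[5,0,3,0,5,0](3)
Move 6: P1 pit5 -> P1=[4,2,6,4,4,0](1) P2=[6,1,4,1,5,0](3)
Move 7: P2 pit3 -> P1=[4,2,6,4,4,0](1) P2=[6,1,4,0,6,0](3)

Answer: 4 2 6 4 4 0 1 6 1 4 0 6 0 3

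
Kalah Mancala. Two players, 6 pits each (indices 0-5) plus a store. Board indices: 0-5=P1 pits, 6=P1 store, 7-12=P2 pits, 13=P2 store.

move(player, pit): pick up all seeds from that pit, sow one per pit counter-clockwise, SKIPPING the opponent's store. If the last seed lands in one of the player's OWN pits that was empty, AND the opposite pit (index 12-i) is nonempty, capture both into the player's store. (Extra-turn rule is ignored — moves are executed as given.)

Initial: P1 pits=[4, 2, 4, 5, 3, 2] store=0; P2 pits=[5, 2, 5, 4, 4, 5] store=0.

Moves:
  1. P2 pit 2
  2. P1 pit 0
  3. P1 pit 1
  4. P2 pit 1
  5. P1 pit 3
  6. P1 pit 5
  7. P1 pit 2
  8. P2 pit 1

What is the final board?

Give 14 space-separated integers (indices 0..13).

Answer: 0 0 0 1 7 1 3 8 0 4 8 6 6 1

Derivation:
Move 1: P2 pit2 -> P1=[5,2,4,5,3,2](0) P2=[5,2,0,5,5,6](1)
Move 2: P1 pit0 -> P1=[0,3,5,6,4,3](0) P2=[5,2,0,5,5,6](1)
Move 3: P1 pit1 -> P1=[0,0,6,7,5,3](0) P2=[5,2,0,5,5,6](1)
Move 4: P2 pit1 -> P1=[0,0,6,7,5,3](0) P2=[5,0,1,6,5,6](1)
Move 5: P1 pit3 -> P1=[0,0,6,0,6,4](1) P2=[6,1,2,7,5,6](1)
Move 6: P1 pit5 -> P1=[0,0,6,0,6,0](2) P2=[7,2,3,7,5,6](1)
Move 7: P1 pit2 -> P1=[0,0,0,1,7,1](3) P2=[8,3,3,7,5,6](1)
Move 8: P2 pit1 -> P1=[0,0,0,1,7,1](3) P2=[8,0,4,8,6,6](1)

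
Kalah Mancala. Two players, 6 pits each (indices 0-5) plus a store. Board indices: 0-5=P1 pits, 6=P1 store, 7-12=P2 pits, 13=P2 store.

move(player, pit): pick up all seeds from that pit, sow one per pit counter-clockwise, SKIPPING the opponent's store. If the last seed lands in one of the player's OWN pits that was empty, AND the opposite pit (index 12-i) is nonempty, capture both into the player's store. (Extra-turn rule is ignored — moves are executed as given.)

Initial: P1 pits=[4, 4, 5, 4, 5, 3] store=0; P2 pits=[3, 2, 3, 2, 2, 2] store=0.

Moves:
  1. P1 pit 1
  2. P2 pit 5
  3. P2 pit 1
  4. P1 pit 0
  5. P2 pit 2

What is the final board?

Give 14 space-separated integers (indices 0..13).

Move 1: P1 pit1 -> P1=[4,0,6,5,6,4](0) P2=[3,2,3,2,2,2](0)
Move 2: P2 pit5 -> P1=[5,0,6,5,6,4](0) P2=[3,2,3,2,2,0](1)
Move 3: P2 pit1 -> P1=[5,0,6,5,6,4](0) P2=[3,0,4,3,2,0](1)
Move 4: P1 pit0 -> P1=[0,1,7,6,7,5](0) P2=[3,0,4,3,2,0](1)
Move 5: P2 pit2 -> P1=[0,1,7,6,7,5](0) P2=[3,0,0,4,3,1](2)

Answer: 0 1 7 6 7 5 0 3 0 0 4 3 1 2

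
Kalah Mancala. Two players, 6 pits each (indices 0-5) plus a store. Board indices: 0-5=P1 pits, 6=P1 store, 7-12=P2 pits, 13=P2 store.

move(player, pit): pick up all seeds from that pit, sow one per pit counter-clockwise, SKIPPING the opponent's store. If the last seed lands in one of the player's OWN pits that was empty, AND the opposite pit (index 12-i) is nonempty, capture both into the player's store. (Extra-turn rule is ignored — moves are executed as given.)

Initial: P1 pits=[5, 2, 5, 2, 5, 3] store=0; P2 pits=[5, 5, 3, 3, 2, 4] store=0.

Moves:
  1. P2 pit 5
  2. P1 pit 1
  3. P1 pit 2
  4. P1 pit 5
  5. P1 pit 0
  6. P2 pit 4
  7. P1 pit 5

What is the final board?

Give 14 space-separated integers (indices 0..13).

Answer: 0 1 1 5 8 0 4 7 7 5 3 0 1 2

Derivation:
Move 1: P2 pit5 -> P1=[6,3,6,2,5,3](0) P2=[5,5,3,3,2,0](1)
Move 2: P1 pit1 -> P1=[6,0,7,3,6,3](0) P2=[5,5,3,3,2,0](1)
Move 3: P1 pit2 -> P1=[6,0,0,4,7,4](1) P2=[6,6,4,3,2,0](1)
Move 4: P1 pit5 -> P1=[6,0,0,4,7,0](2) P2=[7,7,5,3,2,0](1)
Move 5: P1 pit0 -> P1=[0,1,1,5,8,1](3) P2=[7,7,5,3,2,0](1)
Move 6: P2 pit4 -> P1=[0,1,1,5,8,1](3) P2=[7,7,5,3,0,1](2)
Move 7: P1 pit5 -> P1=[0,1,1,5,8,0](4) P2=[7,7,5,3,0,1](2)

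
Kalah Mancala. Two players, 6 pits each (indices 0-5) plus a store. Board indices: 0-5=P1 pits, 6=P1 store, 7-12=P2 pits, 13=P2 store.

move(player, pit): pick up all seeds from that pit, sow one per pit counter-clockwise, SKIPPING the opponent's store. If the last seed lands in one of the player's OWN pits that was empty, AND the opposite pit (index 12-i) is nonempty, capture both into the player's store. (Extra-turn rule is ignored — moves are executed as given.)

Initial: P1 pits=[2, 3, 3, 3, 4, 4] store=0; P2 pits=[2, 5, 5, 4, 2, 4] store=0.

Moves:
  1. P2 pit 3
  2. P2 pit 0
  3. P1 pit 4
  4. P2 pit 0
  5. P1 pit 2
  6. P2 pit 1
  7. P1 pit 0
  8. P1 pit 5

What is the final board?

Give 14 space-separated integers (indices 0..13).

Answer: 0 5 2 5 2 0 2 1 1 8 2 5 6 2

Derivation:
Move 1: P2 pit3 -> P1=[3,3,3,3,4,4](0) P2=[2,5,5,0,3,5](1)
Move 2: P2 pit0 -> P1=[3,3,3,3,4,4](0) P2=[0,6,6,0,3,5](1)
Move 3: P1 pit4 -> P1=[3,3,3,3,0,5](1) P2=[1,7,6,0,3,5](1)
Move 4: P2 pit0 -> P1=[3,3,3,3,0,5](1) P2=[0,8,6,0,3,5](1)
Move 5: P1 pit2 -> P1=[3,3,0,4,1,6](1) P2=[0,8,6,0,3,5](1)
Move 6: P2 pit1 -> P1=[4,4,1,4,1,6](1) P2=[0,0,7,1,4,6](2)
Move 7: P1 pit0 -> P1=[0,5,2,5,2,6](1) P2=[0,0,7,1,4,6](2)
Move 8: P1 pit5 -> P1=[0,5,2,5,2,0](2) P2=[1,1,8,2,5,6](2)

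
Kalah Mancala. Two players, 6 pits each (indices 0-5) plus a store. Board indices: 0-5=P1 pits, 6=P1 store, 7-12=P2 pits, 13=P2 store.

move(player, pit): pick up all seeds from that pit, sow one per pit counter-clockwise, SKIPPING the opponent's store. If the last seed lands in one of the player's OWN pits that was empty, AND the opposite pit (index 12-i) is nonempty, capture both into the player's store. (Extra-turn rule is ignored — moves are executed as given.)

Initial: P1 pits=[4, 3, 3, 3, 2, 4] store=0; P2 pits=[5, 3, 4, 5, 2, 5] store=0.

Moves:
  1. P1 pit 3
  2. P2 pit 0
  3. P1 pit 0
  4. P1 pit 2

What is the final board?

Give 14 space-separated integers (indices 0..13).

Answer: 0 4 0 2 5 6 2 0 4 5 6 3 6 0

Derivation:
Move 1: P1 pit3 -> P1=[4,3,3,0,3,5](1) P2=[5,3,4,5,2,5](0)
Move 2: P2 pit0 -> P1=[4,3,3,0,3,5](1) P2=[0,4,5,6,3,6](0)
Move 3: P1 pit0 -> P1=[0,4,4,1,4,5](1) P2=[0,4,5,6,3,6](0)
Move 4: P1 pit2 -> P1=[0,4,0,2,5,6](2) P2=[0,4,5,6,3,6](0)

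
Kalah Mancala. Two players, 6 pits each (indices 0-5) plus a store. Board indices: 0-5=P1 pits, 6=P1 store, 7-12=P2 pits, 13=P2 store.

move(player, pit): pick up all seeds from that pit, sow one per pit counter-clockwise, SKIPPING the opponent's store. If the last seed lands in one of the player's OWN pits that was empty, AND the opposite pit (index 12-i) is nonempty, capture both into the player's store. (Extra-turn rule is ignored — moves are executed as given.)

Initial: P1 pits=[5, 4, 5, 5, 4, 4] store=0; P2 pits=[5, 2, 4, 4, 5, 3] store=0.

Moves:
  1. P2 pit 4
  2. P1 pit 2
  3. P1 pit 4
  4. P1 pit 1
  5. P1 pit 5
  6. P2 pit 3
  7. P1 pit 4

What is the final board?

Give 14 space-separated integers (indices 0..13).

Move 1: P2 pit4 -> P1=[6,5,6,5,4,4](0) P2=[5,2,4,4,0,4](1)
Move 2: P1 pit2 -> P1=[6,5,0,6,5,5](1) P2=[6,3,4,4,0,4](1)
Move 3: P1 pit4 -> P1=[6,5,0,6,0,6](2) P2=[7,4,5,4,0,4](1)
Move 4: P1 pit1 -> P1=[6,0,1,7,1,7](3) P2=[7,4,5,4,0,4](1)
Move 5: P1 pit5 -> P1=[6,0,1,7,1,0](4) P2=[8,5,6,5,1,5](1)
Move 6: P2 pit3 -> P1=[7,1,1,7,1,0](4) P2=[8,5,6,0,2,6](2)
Move 7: P1 pit4 -> P1=[7,1,1,7,0,0](13) P2=[0,5,6,0,2,6](2)

Answer: 7 1 1 7 0 0 13 0 5 6 0 2 6 2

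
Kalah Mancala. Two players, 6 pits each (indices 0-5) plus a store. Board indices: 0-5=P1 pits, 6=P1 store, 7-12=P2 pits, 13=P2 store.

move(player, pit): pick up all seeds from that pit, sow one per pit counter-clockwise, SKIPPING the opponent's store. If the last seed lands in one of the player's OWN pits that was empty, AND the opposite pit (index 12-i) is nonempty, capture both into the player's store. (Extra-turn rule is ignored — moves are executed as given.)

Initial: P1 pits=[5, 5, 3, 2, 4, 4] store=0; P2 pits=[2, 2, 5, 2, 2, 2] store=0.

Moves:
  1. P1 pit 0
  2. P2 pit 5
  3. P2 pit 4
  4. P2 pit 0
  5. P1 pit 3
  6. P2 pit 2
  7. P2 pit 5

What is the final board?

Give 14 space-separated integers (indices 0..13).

Answer: 3 7 4 0 6 6 1 0 3 0 3 1 0 4

Derivation:
Move 1: P1 pit0 -> P1=[0,6,4,3,5,5](0) P2=[2,2,5,2,2,2](0)
Move 2: P2 pit5 -> P1=[1,6,4,3,5,5](0) P2=[2,2,5,2,2,0](1)
Move 3: P2 pit4 -> P1=[1,6,4,3,5,5](0) P2=[2,2,5,2,0,1](2)
Move 4: P2 pit0 -> P1=[1,6,4,3,5,5](0) P2=[0,3,6,2,0,1](2)
Move 5: P1 pit3 -> P1=[1,6,4,0,6,6](1) P2=[0,3,6,2,0,1](2)
Move 6: P2 pit2 -> P1=[2,7,4,0,6,6](1) P2=[0,3,0,3,1,2](3)
Move 7: P2 pit5 -> P1=[3,7,4,0,6,6](1) P2=[0,3,0,3,1,0](4)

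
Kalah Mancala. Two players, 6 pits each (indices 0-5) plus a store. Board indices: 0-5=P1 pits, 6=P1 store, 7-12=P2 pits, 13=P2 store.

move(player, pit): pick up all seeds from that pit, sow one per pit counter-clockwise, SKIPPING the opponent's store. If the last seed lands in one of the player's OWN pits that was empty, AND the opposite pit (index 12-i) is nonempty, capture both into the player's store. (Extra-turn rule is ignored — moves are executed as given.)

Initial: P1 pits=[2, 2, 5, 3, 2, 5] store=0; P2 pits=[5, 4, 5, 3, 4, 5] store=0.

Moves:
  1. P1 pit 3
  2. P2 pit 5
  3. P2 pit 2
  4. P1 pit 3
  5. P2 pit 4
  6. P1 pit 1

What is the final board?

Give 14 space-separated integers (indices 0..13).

Move 1: P1 pit3 -> P1=[2,2,5,0,3,6](1) P2=[5,4,5,3,4,5](0)
Move 2: P2 pit5 -> P1=[3,3,6,1,3,6](1) P2=[5,4,5,3,4,0](1)
Move 3: P2 pit2 -> P1=[4,3,6,1,3,6](1) P2=[5,4,0,4,5,1](2)
Move 4: P1 pit3 -> P1=[4,3,6,0,4,6](1) P2=[5,4,0,4,5,1](2)
Move 5: P2 pit4 -> P1=[5,4,7,0,4,6](1) P2=[5,4,0,4,0,2](3)
Move 6: P1 pit1 -> P1=[5,0,8,1,5,7](1) P2=[5,4,0,4,0,2](3)

Answer: 5 0 8 1 5 7 1 5 4 0 4 0 2 3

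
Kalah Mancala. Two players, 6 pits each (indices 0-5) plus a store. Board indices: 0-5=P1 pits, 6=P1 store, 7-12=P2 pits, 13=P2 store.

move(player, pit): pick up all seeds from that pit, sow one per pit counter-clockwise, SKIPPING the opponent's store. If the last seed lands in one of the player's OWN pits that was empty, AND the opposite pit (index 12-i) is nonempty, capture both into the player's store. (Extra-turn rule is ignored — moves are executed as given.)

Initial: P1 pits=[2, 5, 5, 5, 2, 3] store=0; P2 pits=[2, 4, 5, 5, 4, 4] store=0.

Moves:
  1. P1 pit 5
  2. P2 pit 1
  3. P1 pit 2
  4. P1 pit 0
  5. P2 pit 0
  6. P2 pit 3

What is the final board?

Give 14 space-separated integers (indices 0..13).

Answer: 0 6 0 6 3 1 9 0 1 7 0 7 5 1

Derivation:
Move 1: P1 pit5 -> P1=[2,5,5,5,2,0](1) P2=[3,5,5,5,4,4](0)
Move 2: P2 pit1 -> P1=[2,5,5,5,2,0](1) P2=[3,0,6,6,5,5](1)
Move 3: P1 pit2 -> P1=[2,5,0,6,3,1](2) P2=[4,0,6,6,5,5](1)
Move 4: P1 pit0 -> P1=[0,6,0,6,3,1](9) P2=[4,0,6,0,5,5](1)
Move 5: P2 pit0 -> P1=[0,6,0,6,3,1](9) P2=[0,1,7,1,6,5](1)
Move 6: P2 pit3 -> P1=[0,6,0,6,3,1](9) P2=[0,1,7,0,7,5](1)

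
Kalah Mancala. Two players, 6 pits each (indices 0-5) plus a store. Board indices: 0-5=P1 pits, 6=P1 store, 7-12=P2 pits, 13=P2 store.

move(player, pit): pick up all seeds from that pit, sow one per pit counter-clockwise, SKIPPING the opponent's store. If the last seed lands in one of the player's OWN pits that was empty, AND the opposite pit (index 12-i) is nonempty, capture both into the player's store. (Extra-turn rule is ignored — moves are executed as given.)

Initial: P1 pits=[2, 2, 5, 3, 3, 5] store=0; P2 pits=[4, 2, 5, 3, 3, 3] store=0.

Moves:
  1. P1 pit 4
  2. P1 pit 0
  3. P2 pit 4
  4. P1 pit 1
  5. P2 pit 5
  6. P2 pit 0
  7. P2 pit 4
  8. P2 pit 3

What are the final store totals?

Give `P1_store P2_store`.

Answer: 4 6

Derivation:
Move 1: P1 pit4 -> P1=[2,2,5,3,0,6](1) P2=[5,2,5,3,3,3](0)
Move 2: P1 pit0 -> P1=[0,3,6,3,0,6](1) P2=[5,2,5,3,3,3](0)
Move 3: P2 pit4 -> P1=[1,3,6,3,0,6](1) P2=[5,2,5,3,0,4](1)
Move 4: P1 pit1 -> P1=[1,0,7,4,0,6](4) P2=[5,0,5,3,0,4](1)
Move 5: P2 pit5 -> P1=[2,1,8,4,0,6](4) P2=[5,0,5,3,0,0](2)
Move 6: P2 pit0 -> P1=[0,1,8,4,0,6](4) P2=[0,1,6,4,1,0](5)
Move 7: P2 pit4 -> P1=[0,1,8,4,0,6](4) P2=[0,1,6,4,0,1](5)
Move 8: P2 pit3 -> P1=[1,1,8,4,0,6](4) P2=[0,1,6,0,1,2](6)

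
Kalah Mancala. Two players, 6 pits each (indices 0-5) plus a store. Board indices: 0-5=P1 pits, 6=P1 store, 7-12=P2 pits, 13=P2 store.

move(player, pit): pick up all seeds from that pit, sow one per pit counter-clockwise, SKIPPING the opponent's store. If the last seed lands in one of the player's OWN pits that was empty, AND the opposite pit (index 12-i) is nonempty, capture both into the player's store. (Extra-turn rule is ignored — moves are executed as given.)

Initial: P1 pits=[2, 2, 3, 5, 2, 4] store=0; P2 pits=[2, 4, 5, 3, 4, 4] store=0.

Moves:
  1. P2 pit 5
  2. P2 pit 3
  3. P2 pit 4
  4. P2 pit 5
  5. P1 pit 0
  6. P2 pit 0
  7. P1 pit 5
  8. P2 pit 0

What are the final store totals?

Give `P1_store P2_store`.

Move 1: P2 pit5 -> P1=[3,3,4,5,2,4](0) P2=[2,4,5,3,4,0](1)
Move 2: P2 pit3 -> P1=[3,3,4,5,2,4](0) P2=[2,4,5,0,5,1](2)
Move 3: P2 pit4 -> P1=[4,4,5,5,2,4](0) P2=[2,4,5,0,0,2](3)
Move 4: P2 pit5 -> P1=[5,4,5,5,2,4](0) P2=[2,4,5,0,0,0](4)
Move 5: P1 pit0 -> P1=[0,5,6,6,3,5](0) P2=[2,4,5,0,0,0](4)
Move 6: P2 pit0 -> P1=[0,5,6,6,3,5](0) P2=[0,5,6,0,0,0](4)
Move 7: P1 pit5 -> P1=[0,5,6,6,3,0](1) P2=[1,6,7,1,0,0](4)
Move 8: P2 pit0 -> P1=[0,5,6,6,3,0](1) P2=[0,7,7,1,0,0](4)

Answer: 1 4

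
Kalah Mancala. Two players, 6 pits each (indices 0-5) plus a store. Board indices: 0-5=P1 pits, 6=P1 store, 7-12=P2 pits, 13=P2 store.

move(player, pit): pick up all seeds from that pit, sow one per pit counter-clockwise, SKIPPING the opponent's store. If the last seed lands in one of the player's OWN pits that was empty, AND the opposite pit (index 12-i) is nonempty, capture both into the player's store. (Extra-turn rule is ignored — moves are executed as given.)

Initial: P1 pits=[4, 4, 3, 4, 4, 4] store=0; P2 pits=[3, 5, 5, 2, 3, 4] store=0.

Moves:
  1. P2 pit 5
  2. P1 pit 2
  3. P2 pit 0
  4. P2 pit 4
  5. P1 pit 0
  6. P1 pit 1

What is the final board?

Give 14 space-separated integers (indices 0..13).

Move 1: P2 pit5 -> P1=[5,5,4,4,4,4](0) P2=[3,5,5,2,3,0](1)
Move 2: P1 pit2 -> P1=[5,5,0,5,5,5](1) P2=[3,5,5,2,3,0](1)
Move 3: P2 pit0 -> P1=[5,5,0,5,5,5](1) P2=[0,6,6,3,3,0](1)
Move 4: P2 pit4 -> P1=[6,5,0,5,5,5](1) P2=[0,6,6,3,0,1](2)
Move 5: P1 pit0 -> P1=[0,6,1,6,6,6](2) P2=[0,6,6,3,0,1](2)
Move 6: P1 pit1 -> P1=[0,0,2,7,7,7](3) P2=[1,6,6,3,0,1](2)

Answer: 0 0 2 7 7 7 3 1 6 6 3 0 1 2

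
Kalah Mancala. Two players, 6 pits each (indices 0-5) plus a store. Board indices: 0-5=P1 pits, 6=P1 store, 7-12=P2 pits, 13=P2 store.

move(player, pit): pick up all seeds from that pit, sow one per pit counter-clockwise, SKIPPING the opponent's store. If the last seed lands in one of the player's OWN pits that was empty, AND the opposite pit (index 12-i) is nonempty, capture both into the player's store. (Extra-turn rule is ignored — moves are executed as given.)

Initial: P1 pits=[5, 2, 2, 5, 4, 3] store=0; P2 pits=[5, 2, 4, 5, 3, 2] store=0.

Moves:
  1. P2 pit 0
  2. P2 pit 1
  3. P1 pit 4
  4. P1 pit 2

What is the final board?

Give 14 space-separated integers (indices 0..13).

Move 1: P2 pit0 -> P1=[5,2,2,5,4,3](0) P2=[0,3,5,6,4,3](0)
Move 2: P2 pit1 -> P1=[5,2,2,5,4,3](0) P2=[0,0,6,7,5,3](0)
Move 3: P1 pit4 -> P1=[5,2,2,5,0,4](1) P2=[1,1,6,7,5,3](0)
Move 4: P1 pit2 -> P1=[5,2,0,6,0,4](3) P2=[1,0,6,7,5,3](0)

Answer: 5 2 0 6 0 4 3 1 0 6 7 5 3 0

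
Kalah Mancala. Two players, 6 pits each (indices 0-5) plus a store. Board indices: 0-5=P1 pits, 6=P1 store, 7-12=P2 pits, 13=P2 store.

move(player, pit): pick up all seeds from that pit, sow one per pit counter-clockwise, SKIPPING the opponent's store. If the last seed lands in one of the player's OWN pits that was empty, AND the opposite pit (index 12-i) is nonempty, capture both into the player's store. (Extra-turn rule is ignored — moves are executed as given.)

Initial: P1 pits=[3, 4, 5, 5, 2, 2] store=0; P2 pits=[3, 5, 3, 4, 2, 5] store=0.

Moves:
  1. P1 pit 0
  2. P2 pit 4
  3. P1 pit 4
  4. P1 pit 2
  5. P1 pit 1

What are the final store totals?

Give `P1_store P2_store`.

Answer: 3 1

Derivation:
Move 1: P1 pit0 -> P1=[0,5,6,6,2,2](0) P2=[3,5,3,4,2,5](0)
Move 2: P2 pit4 -> P1=[0,5,6,6,2,2](0) P2=[3,5,3,4,0,6](1)
Move 3: P1 pit4 -> P1=[0,5,6,6,0,3](1) P2=[3,5,3,4,0,6](1)
Move 4: P1 pit2 -> P1=[0,5,0,7,1,4](2) P2=[4,6,3,4,0,6](1)
Move 5: P1 pit1 -> P1=[0,0,1,8,2,5](3) P2=[4,6,3,4,0,6](1)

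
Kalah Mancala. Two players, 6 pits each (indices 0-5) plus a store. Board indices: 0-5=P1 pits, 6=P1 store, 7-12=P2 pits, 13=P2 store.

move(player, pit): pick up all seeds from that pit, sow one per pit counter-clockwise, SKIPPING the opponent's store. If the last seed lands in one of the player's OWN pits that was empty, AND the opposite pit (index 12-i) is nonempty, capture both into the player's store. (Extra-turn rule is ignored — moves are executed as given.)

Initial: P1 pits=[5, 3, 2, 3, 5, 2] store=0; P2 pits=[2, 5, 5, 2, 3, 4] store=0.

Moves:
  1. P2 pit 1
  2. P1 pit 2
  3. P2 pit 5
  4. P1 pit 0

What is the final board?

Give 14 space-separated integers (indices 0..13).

Answer: 0 5 2 6 7 3 1 2 0 6 3 4 0 2

Derivation:
Move 1: P2 pit1 -> P1=[5,3,2,3,5,2](0) P2=[2,0,6,3,4,5](1)
Move 2: P1 pit2 -> P1=[5,3,0,4,6,2](0) P2=[2,0,6,3,4,5](1)
Move 3: P2 pit5 -> P1=[6,4,1,5,6,2](0) P2=[2,0,6,3,4,0](2)
Move 4: P1 pit0 -> P1=[0,5,2,6,7,3](1) P2=[2,0,6,3,4,0](2)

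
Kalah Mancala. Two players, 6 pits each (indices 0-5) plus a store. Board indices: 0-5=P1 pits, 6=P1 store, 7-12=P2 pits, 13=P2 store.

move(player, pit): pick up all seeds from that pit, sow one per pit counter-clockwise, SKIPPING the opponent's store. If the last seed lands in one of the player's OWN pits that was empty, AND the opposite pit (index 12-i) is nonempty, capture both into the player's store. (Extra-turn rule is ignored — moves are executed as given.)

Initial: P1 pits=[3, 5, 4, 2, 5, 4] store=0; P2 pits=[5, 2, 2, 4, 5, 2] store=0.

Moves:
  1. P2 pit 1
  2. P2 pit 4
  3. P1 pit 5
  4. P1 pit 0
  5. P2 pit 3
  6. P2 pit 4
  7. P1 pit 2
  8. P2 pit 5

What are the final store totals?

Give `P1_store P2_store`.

Move 1: P2 pit1 -> P1=[3,5,4,2,5,4](0) P2=[5,0,3,5,5,2](0)
Move 2: P2 pit4 -> P1=[4,6,5,2,5,4](0) P2=[5,0,3,5,0,3](1)
Move 3: P1 pit5 -> P1=[4,6,5,2,5,0](1) P2=[6,1,4,5,0,3](1)
Move 4: P1 pit0 -> P1=[0,7,6,3,6,0](1) P2=[6,1,4,5,0,3](1)
Move 5: P2 pit3 -> P1=[1,8,6,3,6,0](1) P2=[6,1,4,0,1,4](2)
Move 6: P2 pit4 -> P1=[1,8,6,3,6,0](1) P2=[6,1,4,0,0,5](2)
Move 7: P1 pit2 -> P1=[1,8,0,4,7,1](2) P2=[7,2,4,0,0,5](2)
Move 8: P2 pit5 -> P1=[2,9,1,5,7,1](2) P2=[7,2,4,0,0,0](3)

Answer: 2 3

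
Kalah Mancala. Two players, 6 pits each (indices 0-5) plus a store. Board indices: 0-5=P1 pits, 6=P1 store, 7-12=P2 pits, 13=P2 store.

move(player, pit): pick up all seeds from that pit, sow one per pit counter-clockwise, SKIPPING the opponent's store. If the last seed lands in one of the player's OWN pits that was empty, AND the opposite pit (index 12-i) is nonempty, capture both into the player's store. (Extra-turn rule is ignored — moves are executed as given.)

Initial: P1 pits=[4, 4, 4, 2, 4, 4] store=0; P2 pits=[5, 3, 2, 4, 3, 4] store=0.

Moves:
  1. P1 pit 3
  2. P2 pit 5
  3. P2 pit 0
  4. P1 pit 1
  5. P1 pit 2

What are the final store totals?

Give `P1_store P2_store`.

Move 1: P1 pit3 -> P1=[4,4,4,0,5,5](0) P2=[5,3,2,4,3,4](0)
Move 2: P2 pit5 -> P1=[5,5,5,0,5,5](0) P2=[5,3,2,4,3,0](1)
Move 3: P2 pit0 -> P1=[0,5,5,0,5,5](0) P2=[0,4,3,5,4,0](7)
Move 4: P1 pit1 -> P1=[0,0,6,1,6,6](1) P2=[0,4,3,5,4,0](7)
Move 5: P1 pit2 -> P1=[0,0,0,2,7,7](2) P2=[1,5,3,5,4,0](7)

Answer: 2 7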